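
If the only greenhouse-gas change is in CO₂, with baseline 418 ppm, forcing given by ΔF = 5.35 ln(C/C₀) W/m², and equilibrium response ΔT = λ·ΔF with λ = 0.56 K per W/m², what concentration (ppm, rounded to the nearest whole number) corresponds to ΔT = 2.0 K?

C ≈ 815 ppm

Required forcing: ΔF = ΔT/λ = 2.0/0.56 = 3.5714 W/m².
Then ln(C/418) = ΔF/5.35 = 3.5714/5.35 = 0.66755.
So C = 418 × e^0.66755 = 418 × 1.94946 = 814.87 ppm.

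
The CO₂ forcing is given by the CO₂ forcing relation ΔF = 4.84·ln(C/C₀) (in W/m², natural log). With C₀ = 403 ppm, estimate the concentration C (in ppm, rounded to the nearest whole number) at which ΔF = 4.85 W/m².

C ≈ 1098 ppm

Set 4.84 ln(C/403) = 4.85, so ln(C/403) = 4.85/4.84 = 1.00207.
Then C/403 = e^1.00207 = 2.72391, giving C = 403 × 2.72391 = 1097.74 ppm.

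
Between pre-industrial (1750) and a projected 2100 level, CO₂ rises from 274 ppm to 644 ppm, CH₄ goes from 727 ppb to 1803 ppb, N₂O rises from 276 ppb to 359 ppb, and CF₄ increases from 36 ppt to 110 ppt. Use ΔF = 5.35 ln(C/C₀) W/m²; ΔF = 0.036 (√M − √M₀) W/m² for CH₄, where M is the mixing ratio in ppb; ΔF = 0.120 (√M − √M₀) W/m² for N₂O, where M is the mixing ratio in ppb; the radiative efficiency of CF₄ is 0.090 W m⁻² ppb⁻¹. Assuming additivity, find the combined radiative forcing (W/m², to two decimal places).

CO₂: 5.35 × ln(644/274) = 5.35 × ln(2.35036) = 5.35 × 0.85457 = 4.5719 W/m².
CH₄: 0.036 × (√1803 − √727) = 0.036 × (42.4617 − 26.9629) = 0.036 × 15.4988 = 0.5580 W/m².
N₂O: 0.120 × (√359 − √276) = 0.120 × (18.9473 − 16.6132) = 0.120 × 2.3341 = 0.2801 W/m².
CF₄: Δ = 110 − 36 = 74 ppt = 0.074 ppb; ΔF = 0.090 × 0.074 = 0.0067 W/m².
Total ΔF = 4.5719 + 0.5580 + 0.2801 + 0.0067 = 5.4167 W/m².

ΔF = 5.42 W/m²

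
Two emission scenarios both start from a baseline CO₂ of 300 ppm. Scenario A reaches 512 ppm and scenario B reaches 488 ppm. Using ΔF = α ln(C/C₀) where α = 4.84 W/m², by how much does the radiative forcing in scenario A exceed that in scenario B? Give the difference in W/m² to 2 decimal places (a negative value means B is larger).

ΔF_A − ΔF_B = 0.23 W/m²

ΔF_A = 4.84 ln(512/300) = 4.84 × 0.53454 = 2.5872 W/m².
ΔF_B = 4.84 ln(488/300) = 4.84 × 0.48653 = 2.3548 W/m².
Difference: 2.5872 − 2.3548 = 0.2324 W/m².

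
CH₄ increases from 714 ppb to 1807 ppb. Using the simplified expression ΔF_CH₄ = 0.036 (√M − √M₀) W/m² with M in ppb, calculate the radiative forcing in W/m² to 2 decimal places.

CH₄: 0.036 × (√1807 − √714) = 0.036 × (42.5088 − 26.7208) = 0.036 × 15.7880 = 0.5684 W/m².

ΔF = 0.57 W/m²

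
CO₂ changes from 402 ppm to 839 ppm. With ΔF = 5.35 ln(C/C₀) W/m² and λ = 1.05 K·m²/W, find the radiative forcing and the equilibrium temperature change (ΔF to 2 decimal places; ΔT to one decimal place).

ΔF = 3.94 W/m²; ΔT = 4.1 K

CO₂: 5.35 × ln(839/402) = 5.35 × ln(2.08706) = 5.35 × 0.73576 = 3.9363 W/m².
ΔT = λ ΔF = 1.05 × 3.94 = 4.1370 K.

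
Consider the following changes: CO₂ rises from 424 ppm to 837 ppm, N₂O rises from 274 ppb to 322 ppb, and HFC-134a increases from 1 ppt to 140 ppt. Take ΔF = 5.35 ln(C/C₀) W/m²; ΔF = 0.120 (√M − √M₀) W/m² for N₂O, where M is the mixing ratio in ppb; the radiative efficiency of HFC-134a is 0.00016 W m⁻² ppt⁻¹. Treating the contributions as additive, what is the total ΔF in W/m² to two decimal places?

ΔF = 3.83 W/m²

CO₂: 5.35 × ln(837/424) = 5.35 × ln(1.97406) = 5.35 × 0.68009 = 3.6385 W/m².
N₂O: 0.120 × (√322 − √274) = 0.120 × (17.9444 − 16.5529) = 0.120 × 1.3915 = 0.1670 W/m².
HFC-134a: ΔF = 0.00016 × (140 − 1) = 0.00016 × 139 = 0.0222 W/m².
Total ΔF = 3.6385 + 0.1670 + 0.0222 = 3.8277 W/m².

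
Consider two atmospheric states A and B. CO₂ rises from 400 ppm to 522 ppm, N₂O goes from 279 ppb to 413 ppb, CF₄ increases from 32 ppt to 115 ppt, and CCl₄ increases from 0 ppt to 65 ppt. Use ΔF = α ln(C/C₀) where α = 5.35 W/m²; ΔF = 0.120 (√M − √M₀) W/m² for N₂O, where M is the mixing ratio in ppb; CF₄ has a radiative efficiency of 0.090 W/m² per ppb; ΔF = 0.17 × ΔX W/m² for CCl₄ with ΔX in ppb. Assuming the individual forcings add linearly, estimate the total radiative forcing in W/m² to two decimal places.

CO₂: 5.35 × ln(522/400) = 5.35 × ln(1.30500) = 5.35 × 0.26620 = 1.4242 W/m².
N₂O: 0.120 × (√413 − √279) = 0.120 × (20.3224 − 16.7033) = 0.120 × 3.6191 = 0.4343 W/m².
CF₄: Δ = 115 − 32 = 83 ppt = 0.083 ppb; ΔF = 0.090 × 0.083 = 0.0075 W/m².
CCl₄: Δ = 65 − 0 = 65 ppt = 0.065 ppb; ΔF = 0.17 × 0.065 = 0.0111 W/m².
Total ΔF = 1.4242 + 0.4343 + 0.0075 + 0.0111 = 1.8771 W/m².

ΔF = 1.88 W/m²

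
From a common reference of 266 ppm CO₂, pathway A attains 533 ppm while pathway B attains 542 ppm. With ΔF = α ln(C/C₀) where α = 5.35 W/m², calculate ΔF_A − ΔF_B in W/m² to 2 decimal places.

ΔF_A − ΔF_B = -0.09 W/m²

ΔF_A = 5.35 ln(533/266) = 5.35 × 0.69503 = 3.7184 W/m².
ΔF_B = 5.35 ln(542/266) = 5.35 × 0.71177 = 3.8080 W/m².
Difference: 3.7184 − 3.8080 = -0.0896 W/m².
(Equivalently, ΔF_A − ΔF_B = 5.35 ln(533/542) = 5.35 × -0.01674 = -0.0896 W/m².)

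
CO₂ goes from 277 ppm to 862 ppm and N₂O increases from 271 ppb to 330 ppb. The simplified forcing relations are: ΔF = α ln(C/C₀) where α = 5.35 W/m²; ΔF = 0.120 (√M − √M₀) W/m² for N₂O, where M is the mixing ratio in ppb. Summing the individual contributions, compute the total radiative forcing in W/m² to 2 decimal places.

ΔF = 6.28 W/m²

CO₂: 5.35 × ln(862/277) = 5.35 × ln(3.11191) = 5.35 × 1.13524 = 6.0735 W/m².
N₂O: 0.120 × (√330 − √271) = 0.120 × (18.1659 − 16.4621) = 0.120 × 1.7038 = 0.2045 W/m².
Total ΔF = 6.0735 + 0.2045 = 6.2780 W/m².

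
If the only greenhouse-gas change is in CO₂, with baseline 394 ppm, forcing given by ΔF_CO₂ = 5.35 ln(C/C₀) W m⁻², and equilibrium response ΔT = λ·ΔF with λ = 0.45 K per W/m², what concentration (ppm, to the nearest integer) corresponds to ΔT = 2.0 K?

C ≈ 904 ppm

Required forcing: ΔF = ΔT/λ = 2.0/0.45 = 4.4444 W/m².
Then ln(C/394) = ΔF/5.35 = 4.4444/5.35 = 0.83073.
So C = 394 × e^0.83073 = 394 × 2.29499 = 904.23 ppm.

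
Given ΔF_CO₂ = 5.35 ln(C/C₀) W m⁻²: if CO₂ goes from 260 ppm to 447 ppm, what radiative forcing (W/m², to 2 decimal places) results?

CO₂: 5.35 × ln(447/260) = 5.35 × ln(1.71923) = 5.35 × 0.54188 = 2.8991 W/m².

ΔF = 2.90 W/m²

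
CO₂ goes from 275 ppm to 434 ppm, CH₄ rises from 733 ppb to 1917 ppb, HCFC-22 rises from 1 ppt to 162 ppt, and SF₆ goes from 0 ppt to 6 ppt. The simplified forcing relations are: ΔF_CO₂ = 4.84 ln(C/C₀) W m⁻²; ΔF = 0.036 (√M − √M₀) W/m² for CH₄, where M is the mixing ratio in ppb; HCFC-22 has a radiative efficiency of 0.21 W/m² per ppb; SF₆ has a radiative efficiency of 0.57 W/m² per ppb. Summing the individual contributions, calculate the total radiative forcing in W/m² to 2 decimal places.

ΔF = 2.85 W/m²

CO₂: 4.84 × ln(434/275) = 4.84 × ln(1.57818) = 4.84 × 0.45627 = 2.2083 W/m².
CH₄: 0.036 × (√1917 − √733) = 0.036 × (43.7836 − 27.0740) = 0.036 × 16.7096 = 0.6015 W/m².
HCFC-22: Δ = 162 − 1 = 161 ppt = 0.161 ppb; ΔF = 0.21 × 0.161 = 0.0338 W/m².
SF₆: Δ = 6 − 0 = 6 ppt = 0.006 ppb; ΔF = 0.57 × 0.006 = 0.0034 W/m².
Total ΔF = 2.2083 + 0.6015 + 0.0338 + 0.0034 = 2.8470 W/m².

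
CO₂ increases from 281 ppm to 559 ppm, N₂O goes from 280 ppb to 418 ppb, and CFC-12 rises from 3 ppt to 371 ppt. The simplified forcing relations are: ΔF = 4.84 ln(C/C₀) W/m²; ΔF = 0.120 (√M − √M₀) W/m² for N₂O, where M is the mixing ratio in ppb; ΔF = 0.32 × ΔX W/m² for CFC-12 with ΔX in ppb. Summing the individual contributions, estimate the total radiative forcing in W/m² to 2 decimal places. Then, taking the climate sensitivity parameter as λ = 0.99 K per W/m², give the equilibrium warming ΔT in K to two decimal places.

CO₂: 4.84 × ln(559/281) = 4.84 × ln(1.98932) = 4.84 × 0.68779 = 3.3289 W/m².
N₂O: 0.120 × (√418 − √280) = 0.120 × (20.4450 − 16.7332) = 0.120 × 3.7118 = 0.4454 W/m².
CFC-12: Δ = 371 − 3 = 368 ppt = 0.368 ppb; ΔF = 0.32 × 0.368 = 0.1178 W/m².
Total ΔF = 3.3289 + 0.4454 + 0.1178 = 3.8921 W/m².
ΔT = λ ΔF = 0.99 × 3.89 = 3.8511 K.

ΔF = 3.89 W/m²; ΔT = 3.85 K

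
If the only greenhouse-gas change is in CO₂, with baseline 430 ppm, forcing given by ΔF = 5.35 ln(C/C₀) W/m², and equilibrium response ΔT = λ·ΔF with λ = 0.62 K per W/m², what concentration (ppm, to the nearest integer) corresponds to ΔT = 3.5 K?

C ≈ 1235 ppm

Required forcing: ΔF = ΔT/λ = 3.5/0.62 = 5.6452 W/m².
Then ln(C/430) = ΔF/5.35 = 5.6452/5.35 = 1.05518.
So C = 430 × e^1.05518 = 430 × 2.87249 = 1235.17 ppm.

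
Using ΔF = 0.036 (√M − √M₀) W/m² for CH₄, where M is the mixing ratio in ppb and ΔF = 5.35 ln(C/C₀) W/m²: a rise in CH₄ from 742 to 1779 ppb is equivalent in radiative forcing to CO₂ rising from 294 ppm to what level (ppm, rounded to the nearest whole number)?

C ≈ 325 ppm

CH₄ forcing: 0.036 × (√1779 − √742) = 0.036 × (42.1782 − 27.2397) = 0.036 × 14.9385 = 0.53779 W/m².
Set 5.35 ln(C/294) = 0.53779: ln(C/294) = 0.53779/5.35 = 0.10052, so C = 294 × e^0.10052 = 294 × 1.10575 = 325.09 ppm.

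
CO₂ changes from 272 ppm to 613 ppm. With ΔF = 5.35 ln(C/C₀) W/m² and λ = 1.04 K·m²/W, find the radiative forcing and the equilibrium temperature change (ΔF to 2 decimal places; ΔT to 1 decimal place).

ΔF = 4.35 W/m²; ΔT = 4.5 K

CO₂: 5.35 × ln(613/272) = 5.35 × ln(2.25368) = 5.35 × 0.81256 = 4.3472 W/m².
ΔT = λ ΔF = 1.04 × 4.35 = 4.5240 K.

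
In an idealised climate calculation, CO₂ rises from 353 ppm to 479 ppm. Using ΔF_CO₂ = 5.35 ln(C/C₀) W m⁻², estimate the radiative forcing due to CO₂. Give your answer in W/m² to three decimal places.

ΔF = 1.633 W/m²

CO₂ absorption bands are partially saturated, so forcing scales with the logarithm of the concentration ratio.
CO₂: 5.35 × ln(479/353) = 5.35 × ln(1.35694) = 5.35 × 0.30523 = 1.6330 W/m².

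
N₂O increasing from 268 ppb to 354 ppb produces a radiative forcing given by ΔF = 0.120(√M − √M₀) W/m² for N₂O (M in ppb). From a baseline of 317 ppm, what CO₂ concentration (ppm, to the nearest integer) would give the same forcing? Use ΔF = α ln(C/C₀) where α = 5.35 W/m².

C ≈ 335 ppm

N₂O forcing: 0.120 × (√354 − √268) = 0.120 × (18.8149 − 16.3707) = 0.120 × 2.4442 = 0.29330 W/m².
Set 5.35 ln(C/317) = 0.29330: ln(C/317) = 0.29330/5.35 = 0.05482, so C = 317 × e^0.05482 = 317 × 1.05635 = 334.86 ppm.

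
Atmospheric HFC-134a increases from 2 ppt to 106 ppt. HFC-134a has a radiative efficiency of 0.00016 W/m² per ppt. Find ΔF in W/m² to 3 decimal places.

HFC-134a: ΔF = 0.00016 × (106 − 2) = 0.00016 × 104 = 0.0166 W/m².

ΔF = 0.017 W/m²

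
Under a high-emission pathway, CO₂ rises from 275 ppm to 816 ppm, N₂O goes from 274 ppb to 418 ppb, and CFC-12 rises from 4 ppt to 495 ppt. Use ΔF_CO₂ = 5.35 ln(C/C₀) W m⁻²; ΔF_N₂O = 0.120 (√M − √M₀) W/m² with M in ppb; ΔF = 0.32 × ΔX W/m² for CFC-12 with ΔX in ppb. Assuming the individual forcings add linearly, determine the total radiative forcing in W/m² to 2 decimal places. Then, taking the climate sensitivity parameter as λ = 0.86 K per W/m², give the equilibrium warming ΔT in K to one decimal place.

ΔF = 6.44 W/m²; ΔT = 5.5 K

CO₂: 5.35 × ln(816/275) = 5.35 × ln(2.96727) = 5.35 × 1.08764 = 5.8189 W/m².
N₂O: 0.120 × (√418 − √274) = 0.120 × (20.4450 − 16.5529) = 0.120 × 3.8921 = 0.4671 W/m².
CFC-12: Δ = 495 − 4 = 491 ppt = 0.491 ppb; ΔF = 0.32 × 0.491 = 0.1571 W/m².
Total ΔF = 5.8189 + 0.4671 + 0.1571 = 6.4431 W/m².
ΔT = λ ΔF = 0.86 × 6.44 = 5.5384 K.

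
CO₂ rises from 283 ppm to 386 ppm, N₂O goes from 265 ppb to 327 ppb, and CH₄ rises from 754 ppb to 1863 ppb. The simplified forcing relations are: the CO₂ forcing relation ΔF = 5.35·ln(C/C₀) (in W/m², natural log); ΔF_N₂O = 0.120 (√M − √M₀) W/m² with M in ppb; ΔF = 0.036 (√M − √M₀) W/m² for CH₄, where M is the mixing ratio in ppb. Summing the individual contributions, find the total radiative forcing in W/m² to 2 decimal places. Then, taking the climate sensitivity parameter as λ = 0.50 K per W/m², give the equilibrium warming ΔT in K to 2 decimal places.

ΔF = 2.44 W/m²; ΔT = 1.22 K

CO₂: 5.35 × ln(386/283) = 5.35 × ln(1.36396) = 5.35 × 0.31039 = 1.6606 W/m².
N₂O: 0.120 × (√327 − √265) = 0.120 × (18.0831 − 16.2788) = 0.120 × 1.8043 = 0.2165 W/m².
CH₄: 0.036 × (√1863 − √754) = 0.036 × (43.1625 − 27.4591) = 0.036 × 15.7034 = 0.5653 W/m².
Total ΔF = 1.6606 + 0.2165 + 0.5653 = 2.4424 W/m².
ΔT = λ ΔF = 0.50 × 2.44 = 1.2200 K.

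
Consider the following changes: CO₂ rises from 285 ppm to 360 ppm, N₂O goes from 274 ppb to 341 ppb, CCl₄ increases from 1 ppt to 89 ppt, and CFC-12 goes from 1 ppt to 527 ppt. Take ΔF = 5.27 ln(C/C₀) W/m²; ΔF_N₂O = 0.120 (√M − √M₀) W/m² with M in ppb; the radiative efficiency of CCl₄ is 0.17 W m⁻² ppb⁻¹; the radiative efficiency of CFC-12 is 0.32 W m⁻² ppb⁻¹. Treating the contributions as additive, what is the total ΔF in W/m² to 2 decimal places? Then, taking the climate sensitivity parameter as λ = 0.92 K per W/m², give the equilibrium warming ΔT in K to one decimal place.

CO₂: 5.27 × ln(360/285) = 5.27 × ln(1.26316) = 5.27 × 0.23362 = 1.2312 W/m².
N₂O: 0.120 × (√341 − √274) = 0.120 × (18.4662 − 16.5529) = 0.120 × 1.9133 = 0.2296 W/m².
CCl₄: Δ = 89 − 1 = 88 ppt = 0.088 ppb; ΔF = 0.17 × 0.088 = 0.0150 W/m².
CFC-12: Δ = 527 − 1 = 526 ppt = 0.526 ppb; ΔF = 0.32 × 0.526 = 0.1683 W/m².
Total ΔF = 1.2312 + 0.2296 + 0.0150 + 0.1683 = 1.6441 W/m².
ΔT = λ ΔF = 0.92 × 1.64 = 1.5088 K.

ΔF = 1.64 W/m²; ΔT = 1.5 K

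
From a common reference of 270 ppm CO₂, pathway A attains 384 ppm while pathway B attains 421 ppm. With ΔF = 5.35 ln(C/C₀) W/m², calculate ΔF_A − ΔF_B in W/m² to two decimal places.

ΔF_A = 5.35 ln(384/270) = 5.35 × 0.35222 = 1.8844 W/m².
ΔF_B = 5.35 ln(421/270) = 5.35 × 0.44421 = 2.3765 W/m².
Difference: 1.8844 − 2.3765 = -0.4921 W/m².
(Equivalently, ΔF_A − ΔF_B = 5.35 ln(384/421) = 5.35 × -0.09199 = -0.4921 W/m².)

ΔF_A − ΔF_B = -0.49 W/m²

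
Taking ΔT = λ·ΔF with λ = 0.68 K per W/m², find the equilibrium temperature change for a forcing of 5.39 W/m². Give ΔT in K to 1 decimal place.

ΔT = 3.7 K

ΔT = λ ΔF = 0.68 × 5.39 = 3.6652 K.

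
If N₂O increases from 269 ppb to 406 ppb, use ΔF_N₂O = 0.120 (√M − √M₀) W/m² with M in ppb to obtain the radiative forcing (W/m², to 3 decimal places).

ΔF = 0.450 W/m²

N₂O: 0.120 × (√406 − √269) = 0.120 × (20.1494 − 16.4012) = 0.120 × 3.7482 = 0.4498 W/m².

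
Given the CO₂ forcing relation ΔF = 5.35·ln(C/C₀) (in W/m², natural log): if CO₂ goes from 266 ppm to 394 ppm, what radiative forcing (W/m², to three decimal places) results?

CO₂: 5.35 × ln(394/266) = 5.35 × ln(1.48120) = 5.35 × 0.39285 = 2.1017 W/m².

ΔF = 2.102 W/m²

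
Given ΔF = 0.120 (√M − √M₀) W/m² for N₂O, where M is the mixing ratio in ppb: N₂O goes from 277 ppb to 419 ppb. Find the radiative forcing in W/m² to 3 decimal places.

N₂O: 0.120 × (√419 − √277) = 0.120 × (20.4695 − 16.6433) = 0.120 × 3.8262 = 0.4591 W/m².

ΔF = 0.459 W/m²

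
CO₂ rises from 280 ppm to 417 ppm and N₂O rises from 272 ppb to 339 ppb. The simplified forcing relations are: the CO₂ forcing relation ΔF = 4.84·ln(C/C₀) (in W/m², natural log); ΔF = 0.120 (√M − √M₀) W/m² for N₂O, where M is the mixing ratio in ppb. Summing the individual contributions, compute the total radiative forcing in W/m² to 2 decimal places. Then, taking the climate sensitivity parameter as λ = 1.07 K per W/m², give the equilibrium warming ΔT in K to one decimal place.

ΔF = 2.16 W/m²; ΔT = 2.3 K

CO₂: 4.84 × ln(417/280) = 4.84 × ln(1.48929) = 4.84 × 0.39830 = 1.9278 W/m².
N₂O: 0.120 × (√339 − √272) = 0.120 × (18.4120 − 16.4924) = 0.120 × 1.9196 = 0.2304 W/m².
Total ΔF = 1.9278 + 0.2304 = 2.1582 W/m².
ΔT = λ ΔF = 1.07 × 2.16 = 2.3112 K.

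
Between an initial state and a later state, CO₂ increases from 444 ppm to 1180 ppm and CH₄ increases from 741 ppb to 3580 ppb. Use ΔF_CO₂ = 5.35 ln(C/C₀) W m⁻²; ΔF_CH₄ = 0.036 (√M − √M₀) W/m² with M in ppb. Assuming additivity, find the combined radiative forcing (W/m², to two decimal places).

CO₂: 5.35 × ln(1180/444) = 5.35 × ln(2.65766) = 5.35 × 0.97745 = 5.2294 W/m².
CH₄: 0.036 × (√3580 − √741) = 0.036 × (59.8331 − 27.2213) = 0.036 × 32.6118 = 1.1740 W/m².
Total ΔF = 5.2294 + 1.1740 = 6.4034 W/m².

ΔF = 6.40 W/m²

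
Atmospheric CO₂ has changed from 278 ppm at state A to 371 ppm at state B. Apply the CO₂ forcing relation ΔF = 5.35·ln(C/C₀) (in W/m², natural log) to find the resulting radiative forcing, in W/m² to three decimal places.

CO₂ absorption bands are partially saturated, so forcing scales with the logarithm of the concentration ratio.
CO₂: 5.35 × ln(371/278) = 5.35 × ln(1.33453) = 5.35 × 0.28858 = 1.5439 W/m².

ΔF = 1.544 W/m²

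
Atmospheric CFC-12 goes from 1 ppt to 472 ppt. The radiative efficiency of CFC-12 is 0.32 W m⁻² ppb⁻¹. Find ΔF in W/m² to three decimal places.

CFC-12: Δ = 472 − 1 = 471 ppt = 0.471 ppb; ΔF = 0.32 × 0.471 = 0.1507 W/m².

ΔF = 0.151 W/m²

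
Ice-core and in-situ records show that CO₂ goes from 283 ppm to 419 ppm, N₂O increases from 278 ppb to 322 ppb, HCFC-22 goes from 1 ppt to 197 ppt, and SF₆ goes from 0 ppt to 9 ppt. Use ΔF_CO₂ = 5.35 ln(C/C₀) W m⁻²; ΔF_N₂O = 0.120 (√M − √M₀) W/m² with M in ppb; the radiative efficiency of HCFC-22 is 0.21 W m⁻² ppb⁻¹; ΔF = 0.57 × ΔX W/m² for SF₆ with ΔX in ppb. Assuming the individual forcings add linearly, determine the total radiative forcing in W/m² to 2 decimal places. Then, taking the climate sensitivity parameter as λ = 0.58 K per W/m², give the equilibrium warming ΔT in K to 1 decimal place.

ΔF = 2.30 W/m²; ΔT = 1.3 K

CO₂: 5.35 × ln(419/283) = 5.35 × ln(1.48057) = 5.35 × 0.39243 = 2.0995 W/m².
N₂O: 0.120 × (√322 − √278) = 0.120 × (17.9444 − 16.6733) = 0.120 × 1.2711 = 0.1525 W/m².
HCFC-22: Δ = 197 − 1 = 196 ppt = 0.196 ppb; ΔF = 0.21 × 0.196 = 0.0412 W/m².
SF₆: Δ = 9 − 0 = 9 ppt = 0.009 ppb; ΔF = 0.57 × 0.009 = 0.0051 W/m².
Total ΔF = 2.0995 + 0.1525 + 0.0412 + 0.0051 = 2.2983 W/m².
ΔT = λ ΔF = 0.58 × 2.30 = 1.3340 K.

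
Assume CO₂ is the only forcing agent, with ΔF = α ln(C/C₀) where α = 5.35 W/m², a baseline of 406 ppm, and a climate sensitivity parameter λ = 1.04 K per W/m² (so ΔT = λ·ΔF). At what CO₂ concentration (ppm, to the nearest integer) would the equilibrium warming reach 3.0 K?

Required forcing: ΔF = ΔT/λ = 3.0/1.04 = 2.8846 W/m².
Then ln(C/406) = ΔF/5.35 = 2.8846/5.35 = 0.53918.
So C = 406 × e^0.53918 = 406 × 1.71460 = 696.13 ppm.

C ≈ 696 ppm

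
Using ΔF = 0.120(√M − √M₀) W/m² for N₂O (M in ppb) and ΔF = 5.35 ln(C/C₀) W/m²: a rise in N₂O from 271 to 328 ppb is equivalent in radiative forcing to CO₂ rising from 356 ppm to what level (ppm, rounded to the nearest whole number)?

C ≈ 369 ppm

N₂O forcing: 0.120 × (√328 − √271) = 0.120 × (18.1108 − 16.4621) = 0.120 × 1.6487 = 0.19784 W/m².
Set 5.35 ln(C/356) = 0.19784: ln(C/356) = 0.19784/5.35 = 0.03698, so C = 356 × e^0.03698 = 356 × 1.03767 = 369.41 ppm.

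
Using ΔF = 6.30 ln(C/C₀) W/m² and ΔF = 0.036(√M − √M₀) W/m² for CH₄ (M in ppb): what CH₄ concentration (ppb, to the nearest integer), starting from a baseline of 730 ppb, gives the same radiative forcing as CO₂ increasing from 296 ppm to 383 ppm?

CO₂ forcing: 6.30 × ln(383/296) = 6.30 × 0.257676 = 1.62336 W/m².
Set 0.036(√M − √730) = 1.62336: √M = 1.62336/0.036 + √730 = 45.0933 + 27.0185 = 72.1118.
M = (72.1118)² = 5200.11 ppb.

M ≈ 5200 ppb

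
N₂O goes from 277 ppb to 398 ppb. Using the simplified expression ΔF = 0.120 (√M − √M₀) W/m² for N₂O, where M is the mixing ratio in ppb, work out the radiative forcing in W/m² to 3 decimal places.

ΔF = 0.397 W/m²

N₂O: 0.120 × (√398 − √277) = 0.120 × (19.9499 − 16.6433) = 0.120 × 3.3066 = 0.3968 W/m².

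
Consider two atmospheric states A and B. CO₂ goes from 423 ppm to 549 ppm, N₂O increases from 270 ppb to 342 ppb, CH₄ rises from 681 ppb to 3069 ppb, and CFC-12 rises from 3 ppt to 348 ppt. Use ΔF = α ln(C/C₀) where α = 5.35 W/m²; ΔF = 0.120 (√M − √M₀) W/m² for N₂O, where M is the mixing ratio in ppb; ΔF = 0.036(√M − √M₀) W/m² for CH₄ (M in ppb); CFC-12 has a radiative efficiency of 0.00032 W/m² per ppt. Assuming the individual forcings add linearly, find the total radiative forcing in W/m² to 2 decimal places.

ΔF = 2.81 W/m²

CO₂: 5.35 × ln(549/423) = 5.35 × ln(1.29787) = 5.35 × 0.26072 = 1.3949 W/m².
N₂O: 0.120 × (√342 − √270) = 0.120 × (18.4932 − 16.4317) = 0.120 × 2.0615 = 0.2474 W/m².
CH₄: 0.036 × (√3069 − √681) = 0.036 × (55.3986 − 26.0960) = 0.036 × 29.3026 = 1.0549 W/m².
CFC-12: ΔF = 0.00032 × (348 − 3) = 0.00032 × 345 = 0.1104 W/m².
Total ΔF = 1.3949 + 0.2474 + 1.0549 + 0.1104 = 2.8076 W/m².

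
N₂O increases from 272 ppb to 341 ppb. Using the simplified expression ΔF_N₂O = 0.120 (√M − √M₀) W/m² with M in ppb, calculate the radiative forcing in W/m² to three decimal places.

N₂O: 0.120 × (√341 − √272) = 0.120 × (18.4662 − 16.4924) = 0.120 × 1.9738 = 0.2369 W/m².

ΔF = 0.237 W/m²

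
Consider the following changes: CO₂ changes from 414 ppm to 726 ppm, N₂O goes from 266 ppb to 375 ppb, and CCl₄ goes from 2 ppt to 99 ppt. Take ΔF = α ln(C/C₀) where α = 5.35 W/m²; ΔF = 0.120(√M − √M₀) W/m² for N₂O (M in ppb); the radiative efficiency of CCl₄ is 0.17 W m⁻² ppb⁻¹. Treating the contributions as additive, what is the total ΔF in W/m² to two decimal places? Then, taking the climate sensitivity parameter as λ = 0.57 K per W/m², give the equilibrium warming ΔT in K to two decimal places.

CO₂: 5.35 × ln(726/414) = 5.35 × ln(1.75362) = 5.35 × 0.56168 = 3.0050 W/m².
N₂O: 0.120 × (√375 − √266) = 0.120 × (19.3649 − 16.3095) = 0.120 × 3.0554 = 0.3666 W/m².
CCl₄: Δ = 99 − 2 = 97 ppt = 0.097 ppb; ΔF = 0.17 × 0.097 = 0.0165 W/m².
Total ΔF = 3.0050 + 0.3666 + 0.0165 = 3.3881 W/m².
ΔT = λ ΔF = 0.57 × 3.39 = 1.9323 K.

ΔF = 3.39 W/m²; ΔT = 1.93 K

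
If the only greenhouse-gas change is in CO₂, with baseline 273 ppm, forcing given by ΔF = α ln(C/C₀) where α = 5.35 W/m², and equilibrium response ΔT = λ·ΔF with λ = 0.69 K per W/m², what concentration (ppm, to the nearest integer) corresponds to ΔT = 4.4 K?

C ≈ 899 ppm

Required forcing: ΔF = ΔT/λ = 4.4/0.69 = 6.3768 W/m².
Then ln(C/273) = ΔF/5.35 = 6.3768/5.35 = 1.19193.
So C = 273 × e^1.19193 = 273 × 3.29343 = 899.11 ppm.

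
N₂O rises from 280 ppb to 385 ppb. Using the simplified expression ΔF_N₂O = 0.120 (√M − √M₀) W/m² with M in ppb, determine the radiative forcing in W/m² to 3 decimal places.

N₂O: 0.120 × (√385 − √280) = 0.120 × (19.6214 − 16.7332) = 0.120 × 2.8882 = 0.3466 W/m².

ΔF = 0.347 W/m²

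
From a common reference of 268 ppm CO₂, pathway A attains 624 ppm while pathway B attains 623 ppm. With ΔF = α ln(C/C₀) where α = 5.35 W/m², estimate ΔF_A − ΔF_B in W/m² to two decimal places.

ΔF_A = 5.35 ln(624/268) = 5.35 × 0.84516 = 4.5216 W/m².
ΔF_B = 5.35 ln(623/268) = 5.35 × 0.84356 = 4.5130 W/m².
Difference: 4.5216 − 4.5130 = 0.0086 W/m².

ΔF_A − ΔF_B = 0.01 W/m²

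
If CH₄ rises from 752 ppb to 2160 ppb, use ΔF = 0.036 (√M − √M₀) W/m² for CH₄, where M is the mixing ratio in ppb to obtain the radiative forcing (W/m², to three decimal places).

ΔF = 0.686 W/m²

CH₄: 0.036 × (√2160 − √752) = 0.036 × (46.4758 − 27.4226) = 0.036 × 19.0532 = 0.6859 W/m².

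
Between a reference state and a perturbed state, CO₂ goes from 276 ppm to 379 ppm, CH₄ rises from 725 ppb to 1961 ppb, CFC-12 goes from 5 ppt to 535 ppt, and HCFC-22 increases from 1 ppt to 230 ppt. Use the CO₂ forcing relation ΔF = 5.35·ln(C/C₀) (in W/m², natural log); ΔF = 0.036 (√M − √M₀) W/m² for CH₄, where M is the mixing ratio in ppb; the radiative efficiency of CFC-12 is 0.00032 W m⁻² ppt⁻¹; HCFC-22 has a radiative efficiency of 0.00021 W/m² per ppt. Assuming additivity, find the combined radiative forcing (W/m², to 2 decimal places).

ΔF = 2.54 W/m²

CO₂: 5.35 × ln(379/276) = 5.35 × ln(1.37319) = 5.35 × 0.31714 = 1.6967 W/m².
CH₄: 0.036 × (√1961 − √725) = 0.036 × (44.2832 − 26.9258) = 0.036 × 17.3574 = 0.6249 W/m².
CFC-12: ΔF = 0.00032 × (535 − 5) = 0.00032 × 530 = 0.1696 W/m².
HCFC-22: ΔF = 0.00021 × (230 − 1) = 0.00021 × 229 = 0.0481 W/m².
Total ΔF = 1.6967 + 0.6249 + 0.1696 + 0.0481 = 2.5393 W/m².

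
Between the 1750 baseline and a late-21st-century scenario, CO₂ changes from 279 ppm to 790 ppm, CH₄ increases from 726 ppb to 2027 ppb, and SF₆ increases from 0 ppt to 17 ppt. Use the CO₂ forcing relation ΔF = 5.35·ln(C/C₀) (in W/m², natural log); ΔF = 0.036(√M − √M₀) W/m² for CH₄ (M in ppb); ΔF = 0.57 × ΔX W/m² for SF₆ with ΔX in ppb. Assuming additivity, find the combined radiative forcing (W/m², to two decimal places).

CO₂: 5.35 × ln(790/279) = 5.35 × ln(2.83154) = 5.35 × 1.04082 = 5.5684 W/m².
CH₄: 0.036 × (√2027 − √726) = 0.036 × (45.0222 − 26.9444) = 0.036 × 18.0778 = 0.6508 W/m².
SF₆: Δ = 17 − 0 = 17 ppt = 0.017 ppb; ΔF = 0.57 × 0.017 = 0.0097 W/m².
Total ΔF = 5.5684 + 0.6508 + 0.0097 = 6.2289 W/m².

ΔF = 6.23 W/m²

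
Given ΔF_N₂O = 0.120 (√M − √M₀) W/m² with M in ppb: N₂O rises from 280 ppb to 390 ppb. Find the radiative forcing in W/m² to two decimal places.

N₂O: 0.120 × (√390 − √280) = 0.120 × (19.7484 − 16.7332) = 0.120 × 3.0152 = 0.3618 W/m².

ΔF = 0.36 W/m²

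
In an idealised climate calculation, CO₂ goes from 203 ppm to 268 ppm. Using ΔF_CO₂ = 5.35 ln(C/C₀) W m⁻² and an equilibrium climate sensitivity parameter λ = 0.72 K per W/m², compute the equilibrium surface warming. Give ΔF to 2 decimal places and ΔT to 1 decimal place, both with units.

ΔF = 1.49 W/m²; ΔT = 1.1 K

CO₂: 5.35 × ln(268/203) = 5.35 × ln(1.32020) = 5.35 × 0.27778 = 1.4861 W/m².
ΔT = λ ΔF = 0.72 × 1.49 = 1.0728 K.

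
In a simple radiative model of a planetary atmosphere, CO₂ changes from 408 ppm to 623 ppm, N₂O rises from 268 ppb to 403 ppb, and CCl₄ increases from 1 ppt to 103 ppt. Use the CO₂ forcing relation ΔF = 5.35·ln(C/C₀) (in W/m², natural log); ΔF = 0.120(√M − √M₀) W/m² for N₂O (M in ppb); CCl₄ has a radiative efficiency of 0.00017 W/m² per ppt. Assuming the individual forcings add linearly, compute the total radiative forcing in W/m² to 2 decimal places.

CO₂: 5.35 × ln(623/408) = 5.35 × ln(1.52696) = 5.35 × 0.42328 = 2.2645 W/m².
N₂O: 0.120 × (√403 − √268) = 0.120 × (20.0749 − 16.3707) = 0.120 × 3.7042 = 0.4445 W/m².
CCl₄: ΔF = 0.00017 × (103 − 1) = 0.00017 × 102 = 0.0173 W/m².
Total ΔF = 2.2645 + 0.4445 + 0.0173 = 2.7263 W/m².

ΔF = 2.73 W/m²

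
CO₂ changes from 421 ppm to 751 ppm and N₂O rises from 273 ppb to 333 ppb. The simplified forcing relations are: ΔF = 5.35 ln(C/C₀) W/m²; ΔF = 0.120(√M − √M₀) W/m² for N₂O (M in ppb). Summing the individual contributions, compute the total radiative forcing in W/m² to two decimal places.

ΔF = 3.30 W/m²

CO₂: 5.35 × ln(751/421) = 5.35 × ln(1.78385) = 5.35 × 0.57877 = 3.0964 W/m².
N₂O: 0.120 × (√333 − √273) = 0.120 × (18.2483 − 16.5227) = 0.120 × 1.7256 = 0.2071 W/m².
Total ΔF = 3.0964 + 0.2071 = 3.3035 W/m².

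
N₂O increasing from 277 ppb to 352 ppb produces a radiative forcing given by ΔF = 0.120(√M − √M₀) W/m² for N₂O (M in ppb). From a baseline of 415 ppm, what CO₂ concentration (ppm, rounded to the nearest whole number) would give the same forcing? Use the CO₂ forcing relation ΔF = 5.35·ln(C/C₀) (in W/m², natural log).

C ≈ 435 ppm

N₂O forcing: 0.120 × (√352 − √277) = 0.120 × (18.7617 − 16.6433) = 0.120 × 2.1184 = 0.25421 W/m².
Set 5.35 ln(C/415) = 0.25421: ln(C/415) = 0.25421/5.35 = 0.04752, so C = 415 × e^0.04752 = 415 × 1.04867 = 435.20 ppm.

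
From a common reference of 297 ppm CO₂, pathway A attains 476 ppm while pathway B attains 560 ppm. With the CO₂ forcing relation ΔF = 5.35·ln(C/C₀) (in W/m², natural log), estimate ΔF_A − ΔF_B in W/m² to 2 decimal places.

ΔF_A − ΔF_B = -0.87 W/m²

ΔF_A = 5.35 ln(476/297) = 5.35 × 0.47169 = 2.5235 W/m².
ΔF_B = 5.35 ln(560/297) = 5.35 × 0.63420 = 3.3930 W/m².
Difference: 2.5235 − 3.3930 = -0.8695 W/m².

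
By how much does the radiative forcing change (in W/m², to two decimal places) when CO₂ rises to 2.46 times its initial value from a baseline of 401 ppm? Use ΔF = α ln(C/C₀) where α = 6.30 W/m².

ΔF = 6.30 × ln(2.46) = 6.30 × 0.90016 = 5.6710 W/m².

ΔF = 5.67 W/m²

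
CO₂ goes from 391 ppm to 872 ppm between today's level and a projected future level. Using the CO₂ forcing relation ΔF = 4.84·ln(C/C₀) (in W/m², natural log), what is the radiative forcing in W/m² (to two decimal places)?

CO₂ absorption bands are partially saturated, so forcing scales with the logarithm of the concentration ratio.
CO₂: 4.84 × ln(872/391) = 4.84 × ln(2.23018) = 4.84 × 0.80208 = 3.8821 W/m².

ΔF = 3.88 W/m²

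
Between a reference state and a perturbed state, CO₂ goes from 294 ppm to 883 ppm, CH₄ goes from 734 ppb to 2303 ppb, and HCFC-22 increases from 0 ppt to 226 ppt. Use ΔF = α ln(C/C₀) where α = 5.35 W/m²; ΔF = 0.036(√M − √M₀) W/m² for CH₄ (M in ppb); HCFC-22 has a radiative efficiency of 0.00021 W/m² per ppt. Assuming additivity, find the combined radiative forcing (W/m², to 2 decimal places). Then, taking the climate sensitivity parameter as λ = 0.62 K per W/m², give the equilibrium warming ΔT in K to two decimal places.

CO₂: 5.35 × ln(883/294) = 5.35 × ln(3.00340) = 5.35 × 1.09974 = 5.8836 W/m².
CH₄: 0.036 × (√2303 − √734) = 0.036 × (47.9896 − 27.0924) = 0.036 × 20.8972 = 0.7523 W/m².
HCFC-22: ΔF = 0.00021 × (226 − 0) = 0.00021 × 226 = 0.0475 W/m².
Total ΔF = 5.8836 + 0.7523 + 0.0475 = 6.6834 W/m².
ΔT = λ ΔF = 0.62 × 6.68 = 4.1416 K.

ΔF = 6.68 W/m²; ΔT = 4.14 K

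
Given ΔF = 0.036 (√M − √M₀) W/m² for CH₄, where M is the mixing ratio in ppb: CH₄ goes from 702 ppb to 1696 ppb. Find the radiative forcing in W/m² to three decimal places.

ΔF = 0.529 W/m²

CH₄: 0.036 × (√1696 − √702) = 0.036 × (41.1825 − 26.4953) = 0.036 × 14.6872 = 0.5287 W/m².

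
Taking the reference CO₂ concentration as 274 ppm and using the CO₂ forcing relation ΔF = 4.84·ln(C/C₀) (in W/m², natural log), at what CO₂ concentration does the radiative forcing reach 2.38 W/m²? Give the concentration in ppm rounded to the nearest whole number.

Set 4.84 ln(C/274) = 2.38, so ln(C/274) = 2.38/4.84 = 0.49174.
Then C/274 = e^0.49174 = 1.63516, giving C = 274 × 1.63516 = 448.03 ppm.

C ≈ 448 ppm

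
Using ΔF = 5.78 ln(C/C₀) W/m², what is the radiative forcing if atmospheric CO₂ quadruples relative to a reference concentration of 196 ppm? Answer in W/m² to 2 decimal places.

ΔF = 8.01 W/m²

ΔF = 5.78 × ln(4) = 5.78 × 1.38629 = 8.0128 W/m².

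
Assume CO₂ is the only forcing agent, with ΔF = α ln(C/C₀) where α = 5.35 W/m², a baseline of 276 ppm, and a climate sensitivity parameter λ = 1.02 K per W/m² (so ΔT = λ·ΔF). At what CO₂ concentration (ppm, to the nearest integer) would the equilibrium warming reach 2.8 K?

C ≈ 461 ppm

Required forcing: ΔF = ΔT/λ = 2.8/1.02 = 2.7451 W/m².
Then ln(C/276) = ΔF/5.35 = 2.7451/5.35 = 0.51310.
So C = 276 × e^0.51310 = 276 × 1.67046 = 461.05 ppm.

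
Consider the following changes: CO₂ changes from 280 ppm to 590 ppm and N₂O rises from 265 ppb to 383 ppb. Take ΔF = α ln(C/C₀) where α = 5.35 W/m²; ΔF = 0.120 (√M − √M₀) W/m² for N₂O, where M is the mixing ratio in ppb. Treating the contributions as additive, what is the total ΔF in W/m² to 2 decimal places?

CO₂: 5.35 × ln(590/280) = 5.35 × ln(2.10714) = 5.35 × 0.74533 = 3.9875 W/m².
N₂O: 0.120 × (√383 − √265) = 0.120 × (19.5704 − 16.2788) = 0.120 × 3.2916 = 0.3950 W/m².
Total ΔF = 3.9875 + 0.3950 = 4.3825 W/m².

ΔF = 4.38 W/m²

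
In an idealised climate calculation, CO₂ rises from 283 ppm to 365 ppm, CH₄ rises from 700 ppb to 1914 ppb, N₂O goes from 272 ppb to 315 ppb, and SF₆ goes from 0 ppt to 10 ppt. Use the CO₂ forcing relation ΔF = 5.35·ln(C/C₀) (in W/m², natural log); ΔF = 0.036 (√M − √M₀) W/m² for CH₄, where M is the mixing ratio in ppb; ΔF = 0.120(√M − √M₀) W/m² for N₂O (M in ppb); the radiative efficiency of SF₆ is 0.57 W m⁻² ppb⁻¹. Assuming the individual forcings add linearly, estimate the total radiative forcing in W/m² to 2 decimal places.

CO₂: 5.35 × ln(365/283) = 5.35 × ln(1.28975) = 5.35 × 0.25445 = 1.3613 W/m².
CH₄: 0.036 × (√1914 − √700) = 0.036 × (43.7493 − 26.4575) = 0.036 × 17.2918 = 0.6225 W/m².
N₂O: 0.120 × (√315 − √272) = 0.120 × (17.7482 − 16.4924) = 0.120 × 1.2558 = 0.1507 W/m².
SF₆: Δ = 10 − 0 = 10 ppt = 0.010 ppb; ΔF = 0.57 × 0.010 = 0.0057 W/m².
Total ΔF = 1.3613 + 0.6225 + 0.1507 + 0.0057 = 2.1402 W/m².

ΔF = 2.14 W/m²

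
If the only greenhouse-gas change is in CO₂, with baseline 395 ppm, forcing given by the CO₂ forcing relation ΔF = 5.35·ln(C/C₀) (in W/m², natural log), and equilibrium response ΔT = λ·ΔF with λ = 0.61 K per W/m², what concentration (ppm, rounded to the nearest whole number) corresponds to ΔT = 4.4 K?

C ≈ 1521 ppm

Required forcing: ΔF = ΔT/λ = 4.4/0.61 = 7.2131 W/m².
Then ln(C/395) = ΔF/5.35 = 7.2131/5.35 = 1.34824.
So C = 395 × e^1.34824 = 395 × 3.85064 = 1521.00 ppm.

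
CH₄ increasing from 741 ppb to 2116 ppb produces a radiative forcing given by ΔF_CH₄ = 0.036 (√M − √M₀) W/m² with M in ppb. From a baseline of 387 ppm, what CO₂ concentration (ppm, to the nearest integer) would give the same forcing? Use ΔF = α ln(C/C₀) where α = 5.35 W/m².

C ≈ 439 ppm

CH₄ forcing: 0.036 × (√2116 − √741) = 0.036 × (46.0000 − 27.2213) = 0.036 × 18.7787 = 0.67603 W/m².
Set 5.35 ln(C/387) = 0.67603: ln(C/387) = 0.67603/5.35 = 0.12636, so C = 387 × e^0.12636 = 387 × 1.13469 = 439.13 ppm.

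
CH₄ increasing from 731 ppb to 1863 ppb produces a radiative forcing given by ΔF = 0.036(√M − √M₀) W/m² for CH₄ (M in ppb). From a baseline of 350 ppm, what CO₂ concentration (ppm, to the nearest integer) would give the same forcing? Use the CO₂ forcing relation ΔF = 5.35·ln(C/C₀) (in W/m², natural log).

CH₄ forcing: 0.036 × (√1863 − √731) = 0.036 × (43.1625 − 27.0370) = 0.036 × 16.1255 = 0.58052 W/m².
Set 5.35 ln(C/350) = 0.58052: ln(C/350) = 0.58052/5.35 = 0.10851, so C = 350 × e^0.10851 = 350 × 1.11462 = 390.12 ppm.

C ≈ 390 ppm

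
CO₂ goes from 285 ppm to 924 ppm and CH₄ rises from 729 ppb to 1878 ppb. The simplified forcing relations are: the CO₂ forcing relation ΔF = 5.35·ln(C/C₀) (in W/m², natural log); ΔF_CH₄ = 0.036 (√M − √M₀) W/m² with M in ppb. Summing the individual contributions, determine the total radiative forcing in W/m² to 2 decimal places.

ΔF = 6.88 W/m²

CO₂: 5.35 × ln(924/285) = 5.35 × ln(3.24211) = 5.35 × 1.17622 = 6.2928 W/m².
CH₄: 0.036 × (√1878 − √729) = 0.036 × (43.3359 − 27.0000) = 0.036 × 16.3359 = 0.5881 W/m².
Total ΔF = 6.2928 + 0.5881 = 6.8809 W/m².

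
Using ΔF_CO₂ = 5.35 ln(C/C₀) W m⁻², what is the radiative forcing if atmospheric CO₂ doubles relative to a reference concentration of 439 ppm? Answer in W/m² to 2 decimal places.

ΔF = 5.35 × ln(2) = 5.35 × 0.69315 = 3.7084 W/m².

ΔF = 3.71 W/m²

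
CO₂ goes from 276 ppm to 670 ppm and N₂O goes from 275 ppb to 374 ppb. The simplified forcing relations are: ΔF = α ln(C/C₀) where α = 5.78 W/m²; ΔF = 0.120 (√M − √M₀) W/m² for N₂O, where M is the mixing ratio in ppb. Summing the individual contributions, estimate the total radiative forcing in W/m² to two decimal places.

ΔF = 5.46 W/m²

CO₂: 5.78 × ln(670/276) = 5.78 × ln(2.42754) = 5.78 × 0.88688 = 5.1262 W/m².
N₂O: 0.120 × (√374 − √275) = 0.120 × (19.3391 − 16.5831) = 0.120 × 2.7560 = 0.3307 W/m².
Total ΔF = 5.1262 + 0.3307 = 5.4569 W/m².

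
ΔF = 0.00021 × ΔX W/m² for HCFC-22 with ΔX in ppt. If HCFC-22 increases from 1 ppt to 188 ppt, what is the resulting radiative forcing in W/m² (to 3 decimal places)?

HCFC-22: ΔF = 0.00021 × (188 − 1) = 0.00021 × 187 = 0.0393 W/m².

ΔF = 0.039 W/m²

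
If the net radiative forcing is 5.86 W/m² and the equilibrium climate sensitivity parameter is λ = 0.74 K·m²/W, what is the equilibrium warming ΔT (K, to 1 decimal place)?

ΔT = λ ΔF = 0.74 × 5.86 = 4.3364 K.

ΔT = 4.3 K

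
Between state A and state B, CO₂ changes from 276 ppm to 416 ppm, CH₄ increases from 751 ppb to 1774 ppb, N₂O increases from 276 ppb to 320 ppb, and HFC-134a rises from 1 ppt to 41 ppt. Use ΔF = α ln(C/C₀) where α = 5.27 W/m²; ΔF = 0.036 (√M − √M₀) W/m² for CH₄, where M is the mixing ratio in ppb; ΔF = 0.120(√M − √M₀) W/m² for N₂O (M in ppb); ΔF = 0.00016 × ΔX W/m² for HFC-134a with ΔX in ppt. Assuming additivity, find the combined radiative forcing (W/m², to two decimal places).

ΔF = 2.85 W/m²

CO₂: 5.27 × ln(416/276) = 5.27 × ln(1.50725) = 5.27 × 0.41029 = 2.1622 W/m².
CH₄: 0.036 × (√1774 − √751) = 0.036 × (42.1189 − 27.4044) = 0.036 × 14.7145 = 0.5297 W/m².
N₂O: 0.120 × (√320 − √276) = 0.120 × (17.8885 − 16.6132) = 0.120 × 1.2753 = 0.1530 W/m².
HFC-134a: ΔF = 0.00016 × (41 − 1) = 0.00016 × 40 = 0.0064 W/m².
Total ΔF = 2.1622 + 0.5297 + 0.1530 + 0.0064 = 2.8513 W/m².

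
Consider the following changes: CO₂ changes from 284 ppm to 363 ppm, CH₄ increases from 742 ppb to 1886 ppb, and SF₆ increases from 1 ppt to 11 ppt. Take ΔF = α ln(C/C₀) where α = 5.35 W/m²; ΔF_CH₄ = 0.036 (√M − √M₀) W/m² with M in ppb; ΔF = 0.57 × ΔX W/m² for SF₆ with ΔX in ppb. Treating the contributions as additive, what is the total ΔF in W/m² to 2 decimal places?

ΔF = 1.90 W/m²

CO₂: 5.35 × ln(363/284) = 5.35 × ln(1.27817) = 5.35 × 0.24543 = 1.3131 W/m².
CH₄: 0.036 × (√1886 − √742) = 0.036 × (43.4281 − 27.2397) = 0.036 × 16.1884 = 0.5828 W/m².
SF₆: Δ = 11 − 1 = 10 ppt = 0.010 ppb; ΔF = 0.57 × 0.010 = 0.0057 W/m².
Total ΔF = 1.3131 + 0.5828 + 0.0057 = 1.9016 W/m².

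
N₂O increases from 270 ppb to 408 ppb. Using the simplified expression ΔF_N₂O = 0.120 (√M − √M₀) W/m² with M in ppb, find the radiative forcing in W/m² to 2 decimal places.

N₂O: 0.120 × (√408 − √270) = 0.120 × (20.1990 − 16.4317) = 0.120 × 3.7673 = 0.4521 W/m².

ΔF = 0.45 W/m²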